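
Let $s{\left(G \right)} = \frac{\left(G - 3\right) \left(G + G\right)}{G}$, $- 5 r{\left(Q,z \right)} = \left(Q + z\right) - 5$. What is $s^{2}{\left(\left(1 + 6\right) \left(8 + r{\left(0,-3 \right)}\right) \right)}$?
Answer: $\frac{412164}{25} \approx 16487.0$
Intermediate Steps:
$r{\left(Q,z \right)} = 1 - \frac{Q}{5} - \frac{z}{5}$ ($r{\left(Q,z \right)} = - \frac{\left(Q + z\right) - 5}{5} = - \frac{-5 + Q + z}{5} = 1 - \frac{Q}{5} - \frac{z}{5}$)
$s{\left(G \right)} = -6 + 2 G$ ($s{\left(G \right)} = \frac{\left(-3 + G\right) 2 G}{G} = \frac{2 G \left(-3 + G\right)}{G} = -6 + 2 G$)
$s^{2}{\left(\left(1 + 6\right) \left(8 + r{\left(0,-3 \right)}\right) \right)} = \left(-6 + 2 \left(1 + 6\right) \left(8 - - \frac{8}{5}\right)\right)^{2} = \left(-6 + 2 \cdot 7 \left(8 + \left(1 + 0 + \frac{3}{5}\right)\right)\right)^{2} = \left(-6 + 2 \cdot 7 \left(8 + \frac{8}{5}\right)\right)^{2} = \left(-6 + 2 \cdot 7 \cdot \frac{48}{5}\right)^{2} = \left(-6 + 2 \cdot \frac{336}{5}\right)^{2} = \left(-6 + \frac{672}{5}\right)^{2} = \left(\frac{642}{5}\right)^{2} = \frac{412164}{25}$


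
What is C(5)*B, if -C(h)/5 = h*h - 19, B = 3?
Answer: -90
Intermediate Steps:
C(h) = 95 - 5*h² (C(h) = -5*(h*h - 19) = -5*(h² - 19) = -5*(-19 + h²) = 95 - 5*h²)
C(5)*B = (95 - 5*5²)*3 = (95 - 5*25)*3 = (95 - 125)*3 = -30*3 = -90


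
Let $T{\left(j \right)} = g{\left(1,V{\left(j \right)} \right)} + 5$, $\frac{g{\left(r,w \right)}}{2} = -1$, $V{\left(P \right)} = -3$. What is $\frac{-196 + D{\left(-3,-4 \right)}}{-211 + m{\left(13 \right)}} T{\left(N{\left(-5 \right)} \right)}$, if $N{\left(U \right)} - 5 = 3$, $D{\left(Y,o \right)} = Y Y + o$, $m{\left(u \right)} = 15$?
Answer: $\frac{573}{196} \approx 2.9235$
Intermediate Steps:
$g{\left(r,w \right)} = -2$ ($g{\left(r,w \right)} = 2 \left(-1\right) = -2$)
$D{\left(Y,o \right)} = o + Y^{2}$ ($D{\left(Y,o \right)} = Y^{2} + o = o + Y^{2}$)
$N{\left(U \right)} = 8$ ($N{\left(U \right)} = 5 + 3 = 8$)
$T{\left(j \right)} = 3$ ($T{\left(j \right)} = -2 + 5 = 3$)
$\frac{-196 + D{\left(-3,-4 \right)}}{-211 + m{\left(13 \right)}} T{\left(N{\left(-5 \right)} \right)} = \frac{-196 - \left(4 - \left(-3\right)^{2}\right)}{-211 + 15} \cdot 3 = \frac{-196 + \left(-4 + 9\right)}{-196} \cdot 3 = \left(-196 + 5\right) \left(- \frac{1}{196}\right) 3 = \left(-191\right) \left(- \frac{1}{196}\right) 3 = \frac{191}{196} \cdot 3 = \frac{573}{196}$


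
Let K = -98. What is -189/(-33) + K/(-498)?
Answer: 16226/2739 ≈ 5.9241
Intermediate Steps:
-189/(-33) + K/(-498) = -189/(-33) - 98/(-498) = -189*(-1/33) - 98*(-1/498) = 63/11 + 49/249 = 16226/2739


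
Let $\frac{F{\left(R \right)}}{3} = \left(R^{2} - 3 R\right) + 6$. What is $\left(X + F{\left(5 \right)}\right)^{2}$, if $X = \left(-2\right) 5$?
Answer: $1444$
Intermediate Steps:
$F{\left(R \right)} = 18 - 9 R + 3 R^{2}$ ($F{\left(R \right)} = 3 \left(\left(R^{2} - 3 R\right) + 6\right) = 3 \left(6 + R^{2} - 3 R\right) = 18 - 9 R + 3 R^{2}$)
$X = -10$
$\left(X + F{\left(5 \right)}\right)^{2} = \left(-10 + \left(18 - 45 + 3 \cdot 5^{2}\right)\right)^{2} = \left(-10 + \left(18 - 45 + 3 \cdot 25\right)\right)^{2} = \left(-10 + \left(18 - 45 + 75\right)\right)^{2} = \left(-10 + 48\right)^{2} = 38^{2} = 1444$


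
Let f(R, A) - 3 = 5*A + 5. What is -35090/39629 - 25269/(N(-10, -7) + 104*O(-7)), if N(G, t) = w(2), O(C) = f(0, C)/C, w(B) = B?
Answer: -7108720387/111833038 ≈ -63.565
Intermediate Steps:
f(R, A) = 8 + 5*A (f(R, A) = 3 + (5*A + 5) = 3 + (5 + 5*A) = 8 + 5*A)
O(C) = (8 + 5*C)/C
N(G, t) = 2
-35090/39629 - 25269/(N(-10, -7) + 104*O(-7)) = -35090/39629 - 25269/(2 + 104*(5 + 8/(-7))) = -35090*1/39629 - 25269/(2 + 104*(5 + 8*(-1/7))) = -35090/39629 - 25269/(2 + 104*(5 - 8/7)) = -35090/39629 - 25269/(2 + 104*(27/7)) = -35090/39629 - 25269/(2 + 2808/7) = -35090/39629 - 25269/2822/7 = -35090/39629 - 25269*7/2822 = -35090/39629 - 176883/2822 = -7108720387/111833038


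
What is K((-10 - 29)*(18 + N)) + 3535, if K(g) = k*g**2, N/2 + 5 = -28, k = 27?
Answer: 94621903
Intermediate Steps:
N = -66 (N = -10 + 2*(-28) = -10 - 56 = -66)
K(g) = 27*g**2
K((-10 - 29)*(18 + N)) + 3535 = 27*((-10 - 29)*(18 - 66))**2 + 3535 = 27*(-39*(-48))**2 + 3535 = 27*1872**2 + 3535 = 27*3504384 + 3535 = 94618368 + 3535 = 94621903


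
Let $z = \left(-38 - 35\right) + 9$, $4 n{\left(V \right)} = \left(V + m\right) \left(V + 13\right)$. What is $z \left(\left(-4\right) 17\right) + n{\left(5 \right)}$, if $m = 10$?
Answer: $\frac{8839}{2} \approx 4419.5$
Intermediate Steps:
$n{\left(V \right)} = \frac{\left(10 + V\right) \left(13 + V\right)}{4}$ ($n{\left(V \right)} = \frac{\left(V + 10\right) \left(V + 13\right)}{4} = \frac{\left(10 + V\right) \left(13 + V\right)}{4}$)
$z = -64$ ($z = -73 + 9 = -64$)
$z \left(\left(-4\right) 17\right) + n{\left(5 \right)} = - 64 \left(\left(-4\right) 17\right) + \left(\frac{65}{2} + \frac{5^{2}}{4} + \frac{23}{4} \cdot 5\right) = \left(-64\right) \left(-68\right) + \left(\frac{65}{2} + \frac{1}{4} \cdot 25 + \frac{115}{4}\right) = 4352 + \left(\frac{65}{2} + \frac{25}{4} + \frac{115}{4}\right) = 4352 + \frac{135}{2} = \frac{8839}{2}$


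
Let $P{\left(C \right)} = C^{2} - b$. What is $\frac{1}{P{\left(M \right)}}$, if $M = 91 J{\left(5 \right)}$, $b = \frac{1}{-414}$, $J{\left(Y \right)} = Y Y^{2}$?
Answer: $\frac{414}{53567718751} \approx 7.7285 \cdot 10^{-9}$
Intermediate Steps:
$J{\left(Y \right)} = Y^{3}$
$b = - \frac{1}{414} \approx -0.0024155$
$M = 11375$ ($M = 91 \cdot 5^{3} = 91 \cdot 125 = 11375$)
$P{\left(C \right)} = \frac{1}{414} + C^{2}$ ($P{\left(C \right)} = C^{2} - - \frac{1}{414} = C^{2} + \frac{1}{414} = \frac{1}{414} + C^{2}$)
$\frac{1}{P{\left(M \right)}} = \frac{1}{\frac{1}{414} + 11375^{2}} = \frac{1}{\frac{1}{414} + 129390625} = \frac{1}{\frac{53567718751}{414}} = \frac{414}{53567718751}$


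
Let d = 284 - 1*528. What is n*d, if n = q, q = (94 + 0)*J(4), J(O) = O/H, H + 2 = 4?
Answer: -45872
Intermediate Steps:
H = 2 (H = -2 + 4 = 2)
J(O) = O/2
q = 188 (q = (94 + 0)*((1/2)*4) = 94*2 = 188)
d = -244 (d = 284 - 528 = -244)
n = 188
n*d = 188*(-244) = -45872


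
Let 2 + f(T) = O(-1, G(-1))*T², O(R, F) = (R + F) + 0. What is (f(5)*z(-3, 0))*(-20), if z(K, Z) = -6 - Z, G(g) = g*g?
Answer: -240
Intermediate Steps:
G(g) = g²
O(R, F) = F + R (O(R, F) = (F + R) + 0 = F + R)
f(T) = -2 (f(T) = -2 + ((-1)² - 1)*T² = -2 + (1 - 1)*T² = -2 + 0*T² = -2 + 0 = -2)
(f(5)*z(-3, 0))*(-20) = -2*(-6 - 1*0)*(-20) = -2*(-6 + 0)*(-20) = -2*(-6)*(-20) = 12*(-20) = -240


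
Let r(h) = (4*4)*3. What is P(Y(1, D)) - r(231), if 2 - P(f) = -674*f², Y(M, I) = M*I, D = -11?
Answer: 81508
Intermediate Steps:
r(h) = 48 (r(h) = 16*3 = 48)
Y(M, I) = I*M
P(f) = 2 + 674*f² (P(f) = 2 - (-674)*f² = 2 + 674*f²)
P(Y(1, D)) - r(231) = (2 + 674*(-11*1)²) - 1*48 = (2 + 674*(-11)²) - 48 = (2 + 674*121) - 48 = (2 + 81554) - 48 = 81556 - 48 = 81508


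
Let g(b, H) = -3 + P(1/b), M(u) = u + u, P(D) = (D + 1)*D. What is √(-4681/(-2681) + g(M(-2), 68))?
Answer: I*√165779635/10724 ≈ 1.2006*I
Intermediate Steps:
P(D) = D*(1 + D) (P(D) = (1 + D)*D = D*(1 + D))
M(u) = 2*u
g(b, H) = -3 + (1 + 1/b)/b
√(-4681/(-2681) + g(M(-2), 68)) = √(-4681/(-2681) + (-3 + 1/(2*(-2)) + (2*(-2))⁻²)) = √(-4681*(-1/2681) + (-3 + 1/(-4) + (-4)⁻²)) = √(4681/2681 + (-3 - ¼ + 1/16)) = √(4681/2681 - 51/16) = √(-61835/42896) = I*√165779635/10724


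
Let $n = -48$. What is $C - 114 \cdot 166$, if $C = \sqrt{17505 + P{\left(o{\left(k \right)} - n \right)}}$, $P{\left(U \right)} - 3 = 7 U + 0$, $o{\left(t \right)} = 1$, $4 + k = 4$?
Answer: $-18924 + \sqrt{17851} \approx -18790.0$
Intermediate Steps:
$k = 0$ ($k = -4 + 4 = 0$)
$P{\left(U \right)} = 3 + 7 U$ ($P{\left(U \right)} = 3 + \left(7 U + 0\right) = 3 + 7 U$)
$C = \sqrt{17851}$ ($C = \sqrt{17505 + \left(3 + 7 \left(1 - -48\right)\right)} = \sqrt{17505 + \left(3 + 7 \left(1 + 48\right)\right)} = \sqrt{17505 + \left(3 + 7 \cdot 49\right)} = \sqrt{17505 + \left(3 + 343\right)} = \sqrt{17505 + 346} = \sqrt{17851} \approx 133.61$)
$C - 114 \cdot 166 = \sqrt{17851} - 114 \cdot 166 = \sqrt{17851} - 18924 = -18924 + \sqrt{17851}$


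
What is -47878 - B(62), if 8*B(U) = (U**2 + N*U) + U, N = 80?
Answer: -195945/4 ≈ -48986.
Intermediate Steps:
B(U) = U**2/8 + 81*U/8 (B(U) = ((U**2 + 80*U) + U)/8 = (U**2 + 81*U)/8 = U**2/8 + 81*U/8)
-47878 - B(62) = -47878 - 62*(81 + 62)/8 = -47878 - 62*143/8 = -47878 - 1*4433/4 = -47878 - 4433/4 = -195945/4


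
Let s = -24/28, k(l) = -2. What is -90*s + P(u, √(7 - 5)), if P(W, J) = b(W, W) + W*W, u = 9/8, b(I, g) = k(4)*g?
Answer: 34119/448 ≈ 76.158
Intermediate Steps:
b(I, g) = -2*g
s = -6/7 (s = -24*1/28 = -6/7 ≈ -0.85714)
u = 9/8 (u = 9*(⅛) = 9/8 ≈ 1.1250)
P(W, J) = W² - 2*W (P(W, J) = -2*W + W*W = -2*W + W² = W² - 2*W)
-90*s + P(u, √(7 - 5)) = -90*(-6/7) + 9*(-2 + 9/8)/8 = 540/7 + (9/8)*(-7/8) = 540/7 - 63/64 = 34119/448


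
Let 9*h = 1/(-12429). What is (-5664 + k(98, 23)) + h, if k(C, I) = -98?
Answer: -644543083/111861 ≈ -5762.0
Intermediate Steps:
h = -1/111861 (h = (⅑)/(-12429) = (⅑)*(-1/12429) = -1/111861 ≈ -8.9397e-6)
(-5664 + k(98, 23)) + h = (-5664 - 98) - 1/111861 = -5762 - 1/111861 = -644543083/111861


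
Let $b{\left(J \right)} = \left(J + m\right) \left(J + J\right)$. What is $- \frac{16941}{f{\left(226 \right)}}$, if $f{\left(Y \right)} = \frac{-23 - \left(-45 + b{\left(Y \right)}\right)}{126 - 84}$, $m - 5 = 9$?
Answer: $\frac{50823}{7747} \approx 6.5603$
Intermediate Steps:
$m = 14$ ($m = 5 + 9 = 14$)
$b{\left(J \right)} = 2 J \left(14 + J\right)$ ($b{\left(J \right)} = \left(J + 14\right) \left(J + J\right) = \left(14 + J\right) 2 J = 2 J \left(14 + J\right)$)
$f{\left(Y \right)} = \frac{11}{21} - \frac{Y \left(14 + Y\right)}{21}$ ($f{\left(Y \right)} = \frac{-23 - \left(-45 + 2 Y \left(14 + Y\right)\right)}{126 - 84} = \frac{-23 - \left(-45 + 2 Y \left(14 + Y\right)\right)}{42} = \left(22 - 2 Y \left(14 + Y\right)\right) \frac{1}{42} = \frac{11}{21} - \frac{Y \left(14 + Y\right)}{21}$)
$- \frac{16941}{f{\left(226 \right)}} = - \frac{16941}{\frac{11}{21} - \frac{226 \left(14 + 226\right)}{21}} = - \frac{16941}{\frac{11}{21} - \frac{226}{21} \cdot 240} = - \frac{16941}{\frac{11}{21} - \frac{18080}{7}} = - \frac{16941}{- \frac{7747}{3}} = \left(-16941\right) \left(- \frac{3}{7747}\right) = \frac{50823}{7747}$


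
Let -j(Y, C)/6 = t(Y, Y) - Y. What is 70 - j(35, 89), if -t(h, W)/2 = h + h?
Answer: -980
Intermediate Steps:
t(h, W) = -4*h (t(h, W) = -2*(h + h) = -4*h)
j(Y, C) = 30*Y (j(Y, C) = -6*(-4*Y - Y) = -(-30)*Y = 30*Y)
70 - j(35, 89) = 70 - 30*35 = 70 - 1*1050 = 70 - 1050 = -980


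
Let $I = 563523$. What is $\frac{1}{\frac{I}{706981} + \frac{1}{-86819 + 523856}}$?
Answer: $\frac{308976855297}{246281108332} \approx 1.2546$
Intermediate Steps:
$\frac{1}{\frac{I}{706981} + \frac{1}{-86819 + 523856}} = \frac{1}{\frac{563523}{706981} + \frac{1}{-86819 + 523856}} = \frac{1}{563523 \cdot \frac{1}{706981} + \frac{1}{437037}} = \frac{1}{\frac{563523}{706981} + \frac{1}{437037}} = \frac{1}{\frac{246281108332}{308976855297}} = \frac{308976855297}{246281108332}$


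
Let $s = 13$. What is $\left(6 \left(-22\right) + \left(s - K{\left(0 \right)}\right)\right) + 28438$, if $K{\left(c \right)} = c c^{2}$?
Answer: $28319$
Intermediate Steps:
$K{\left(c \right)} = c^{3}$
$\left(6 \left(-22\right) + \left(s - K{\left(0 \right)}\right)\right) + 28438 = \left(6 \left(-22\right) + \left(13 - 0^{3}\right)\right) + 28438 = \left(-132 + \left(13 - 0\right)\right) + 28438 = \left(-132 + \left(13 + 0\right)\right) + 28438 = \left(-132 + 13\right) + 28438 = -119 + 28438 = 28319$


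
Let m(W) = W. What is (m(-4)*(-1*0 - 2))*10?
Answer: 80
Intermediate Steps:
(m(-4)*(-1*0 - 2))*10 = -4*(-1*0 - 2)*10 = -4*(0 - 2)*10 = -4*(-2)*10 = 8*10 = 80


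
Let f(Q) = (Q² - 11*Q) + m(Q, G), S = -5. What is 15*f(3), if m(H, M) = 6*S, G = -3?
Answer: -810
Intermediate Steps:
m(H, M) = -30 (m(H, M) = 6*(-5) = -30)
f(Q) = -30 + Q² - 11*Q (f(Q) = (Q² - 11*Q) - 30 = -30 + Q² - 11*Q)
15*f(3) = 15*(-30 + 3² - 11*3) = 15*(-30 + 9 - 33) = 15*(-54) = -810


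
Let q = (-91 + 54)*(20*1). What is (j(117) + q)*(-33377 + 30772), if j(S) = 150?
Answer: 1536950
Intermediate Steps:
q = -740 (q = -37*20 = -740)
(j(117) + q)*(-33377 + 30772) = (150 - 740)*(-33377 + 30772) = -590*(-2605) = 1536950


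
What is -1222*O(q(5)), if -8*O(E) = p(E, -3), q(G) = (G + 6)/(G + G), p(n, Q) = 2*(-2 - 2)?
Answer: -1222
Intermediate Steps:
p(n, Q) = -8 (p(n, Q) = 2*(-4) = -8)
q(G) = (6 + G)/(2*G) (q(G) = (6 + G)/((2*G)) = (6 + G)*(1/(2*G)) = (6 + G)/(2*G))
O(E) = 1 (O(E) = -⅛*(-8) = 1)
-1222*O(q(5)) = -1222*1 = -1222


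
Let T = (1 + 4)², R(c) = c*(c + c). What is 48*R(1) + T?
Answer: 121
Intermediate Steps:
R(c) = 2*c² (R(c) = c*(2*c) = 2*c²)
T = 25 (T = 5² = 25)
48*R(1) + T = 48*(2*1²) + 25 = 48*(2*1) + 25 = 48*2 + 25 = 96 + 25 = 121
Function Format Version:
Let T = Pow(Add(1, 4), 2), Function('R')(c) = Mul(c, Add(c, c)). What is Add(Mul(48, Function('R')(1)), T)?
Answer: 121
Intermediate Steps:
Function('R')(c) = Mul(2, Pow(c, 2)) (Function('R')(c) = Mul(c, Mul(2, c)) = Mul(2, Pow(c, 2)))
T = 25 (T = Pow(5, 2) = 25)
Add(Mul(48, Function('R')(1)), T) = Add(Mul(48, Mul(2, Pow(1, 2))), 25) = Add(Mul(48, Mul(2, 1)), 25) = Add(Mul(48, 2), 25) = Add(96, 25) = 121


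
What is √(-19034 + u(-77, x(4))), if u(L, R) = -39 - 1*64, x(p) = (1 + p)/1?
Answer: I*√19137 ≈ 138.34*I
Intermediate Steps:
x(p) = 1 + p (x(p) = (1 + p)*1 = 1 + p)
u(L, R) = -103 (u(L, R) = -39 - 64 = -103)
√(-19034 + u(-77, x(4))) = √(-19034 - 103) = √(-19137) = I*√19137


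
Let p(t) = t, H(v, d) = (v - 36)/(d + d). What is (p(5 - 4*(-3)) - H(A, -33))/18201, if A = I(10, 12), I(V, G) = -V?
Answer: 538/600633 ≈ 0.00089572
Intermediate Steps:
A = -10 (A = -1*10 = -10)
H(v, d) = (-36 + v)/(2*d) (H(v, d) = (-36 + v)/((2*d)) = (-36 + v)*(1/(2*d)) = (-36 + v)/(2*d))
(p(5 - 4*(-3)) - H(A, -33))/18201 = ((5 - 4*(-3)) - (-36 - 10)/(2*(-33)))/18201 = ((5 + 12) - (-1)*(-46)/(2*33))*(1/18201) = (17 - 1*23/33)*(1/18201) = (17 - 23/33)*(1/18201) = (538/33)*(1/18201) = 538/600633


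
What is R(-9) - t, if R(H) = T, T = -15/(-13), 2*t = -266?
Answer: 1744/13 ≈ 134.15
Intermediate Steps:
t = -133 (t = (½)*(-266) = -133)
T = 15/13 (T = -15*(-1/13) = 15/13 ≈ 1.1538)
R(H) = 15/13
R(-9) - t = 15/13 - 1*(-133) = 15/13 + 133 = 1744/13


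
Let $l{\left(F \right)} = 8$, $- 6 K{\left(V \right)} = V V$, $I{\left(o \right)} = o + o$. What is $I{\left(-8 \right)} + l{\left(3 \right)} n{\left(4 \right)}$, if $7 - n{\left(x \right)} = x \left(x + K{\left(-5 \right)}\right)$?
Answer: $\frac{136}{3} \approx 45.333$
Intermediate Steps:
$I{\left(o \right)} = 2 o$
$K{\left(V \right)} = - \frac{V^{2}}{6}$ ($K{\left(V \right)} = - \frac{V V}{6} = - \frac{V^{2}}{6}$)
$n{\left(x \right)} = 7 - x \left(- \frac{25}{6} + x\right)$ ($n{\left(x \right)} = 7 - x \left(x - \frac{\left(-5\right)^{2}}{6}\right) = 7 - x \left(x - \frac{25}{6}\right) = 7 - x \left(- \frac{25}{6} + x\right)$)
$I{\left(-8 \right)} + l{\left(3 \right)} n{\left(4 \right)} = 2 \left(-8\right) + 8 \left(7 - 4^{2} + \frac{25}{6} \cdot 4\right) = -16 + 8 \left(7 - 16 + \frac{50}{3}\right) = -16 + 8 \cdot \frac{23}{3} = -16 + \frac{184}{3} = \frac{136}{3}$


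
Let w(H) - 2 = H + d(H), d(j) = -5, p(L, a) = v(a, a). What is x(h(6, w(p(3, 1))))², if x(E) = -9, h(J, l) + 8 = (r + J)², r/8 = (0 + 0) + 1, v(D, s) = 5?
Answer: 81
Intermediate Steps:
p(L, a) = 5
r = 8 (r = 8*((0 + 0) + 1) = 8*(0 + 1) = 8*1 = 8)
w(H) = -3 + H (w(H) = 2 + (H - 5) = 2 + (-5 + H) = -3 + H)
h(J, l) = -8 + (8 + J)²
x(h(6, w(p(3, 1))))² = (-9)² = 81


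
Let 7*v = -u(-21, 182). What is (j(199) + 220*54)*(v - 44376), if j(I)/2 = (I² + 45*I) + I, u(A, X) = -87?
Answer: -33970517550/7 ≈ -4.8529e+9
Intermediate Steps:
j(I) = 2*I² + 92*I (j(I) = 2*((I² + 45*I) + I) = 2*(I² + 46*I) = 2*I² + 92*I)
v = 87/7 (v = (-1*(-87))/7 = (⅐)*87 = 87/7 ≈ 12.429)
(j(199) + 220*54)*(v - 44376) = (2*199*(46 + 199) + 220*54)*(87/7 - 44376) = (2*199*245 + 11880)*(-310545/7) = (97510 + 11880)*(-310545/7) = 109390*(-310545/7) = -33970517550/7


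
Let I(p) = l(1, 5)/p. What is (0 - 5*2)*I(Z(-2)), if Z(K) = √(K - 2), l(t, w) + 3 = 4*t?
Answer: 5*I ≈ 5.0*I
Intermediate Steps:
l(t, w) = -3 + 4*t
Z(K) = √(-2 + K)
I(p) = 1/p (I(p) = (-3 + 4*1)/p = (-3 + 4)/p = 1/p)
(0 - 5*2)*I(Z(-2)) = (0 - 5*2)/(√(-2 - 2)) = (0 - 10)/(√(-4)) = -10*(-I/2) = -(-5)*I = 5*I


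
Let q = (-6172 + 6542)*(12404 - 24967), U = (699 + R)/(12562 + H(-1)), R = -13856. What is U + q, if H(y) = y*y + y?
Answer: -58392083377/12562 ≈ -4.6483e+6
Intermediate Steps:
H(y) = y + y**2 (H(y) = y**2 + y = y + y**2)
U = -13157/12562 (U = (699 - 13856)/(12562 - (1 - 1)) = -13157/(12562 - 1*0) = -13157/(12562 + 0) = -13157/12562 ≈ -1.0474)
q = -4648310 (q = 370*(-12563) = -4648310)
U + q = -13157/12562 - 4648310 = -58392083377/12562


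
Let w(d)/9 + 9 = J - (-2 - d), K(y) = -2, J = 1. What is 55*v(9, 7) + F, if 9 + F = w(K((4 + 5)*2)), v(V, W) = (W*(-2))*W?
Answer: -5471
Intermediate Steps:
v(V, W) = -2*W² (v(V, W) = (-2*W)*W = -2*W²)
w(d) = -54 + 9*d (w(d) = -81 + 9*(1 - (-2 - d)) = -81 + 9*(1 + (2 + d)) = -81 + 9*(3 + d) = -81 + (27 + 9*d) = -54 + 9*d)
F = -81 (F = -9 + (-54 + 9*(-2)) = -9 + (-54 - 18) = -9 - 72 = -81)
55*v(9, 7) + F = 55*(-2*7²) - 81 = 55*(-2*49) - 81 = 55*(-98) - 81 = -5390 - 81 = -5471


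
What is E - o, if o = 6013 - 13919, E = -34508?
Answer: -26602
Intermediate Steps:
o = -7906
E - o = -34508 - 1*(-7906) = -34508 + 7906 = -26602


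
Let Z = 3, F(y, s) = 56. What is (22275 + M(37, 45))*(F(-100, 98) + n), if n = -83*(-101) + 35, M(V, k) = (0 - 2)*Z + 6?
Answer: 188758350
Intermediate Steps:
M(V, k) = 0 (M(V, k) = (0 - 2)*3 + 6 = -2*3 + 6 = -6 + 6 = 0)
n = 8418 (n = 8383 + 35 = 8418)
(22275 + M(37, 45))*(F(-100, 98) + n) = (22275 + 0)*(56 + 8418) = 22275*8474 = 188758350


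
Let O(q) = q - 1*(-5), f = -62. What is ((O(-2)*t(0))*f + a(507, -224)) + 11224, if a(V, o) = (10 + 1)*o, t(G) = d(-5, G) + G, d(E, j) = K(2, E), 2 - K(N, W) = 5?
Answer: 9318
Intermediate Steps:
K(N, W) = -3 (K(N, W) = 2 - 1*5 = 2 - 5 = -3)
d(E, j) = -3
O(q) = 5 + q (O(q) = q + 5 = 5 + q)
t(G) = -3 + G
a(V, o) = 11*o
((O(-2)*t(0))*f + a(507, -224)) + 11224 = (((5 - 2)*(-3 + 0))*(-62) + 11*(-224)) + 11224 = ((3*(-3))*(-62) - 2464) + 11224 = (-9*(-62) - 2464) + 11224 = (558 - 2464) + 11224 = -1906 + 11224 = 9318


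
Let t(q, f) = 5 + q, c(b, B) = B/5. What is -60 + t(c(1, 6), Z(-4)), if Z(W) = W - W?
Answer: -269/5 ≈ -53.800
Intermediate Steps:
Z(W) = 0
c(b, B) = B/5 (c(b, B) = B*(1/5) = B/5)
-60 + t(c(1, 6), Z(-4)) = -60 + (5 + (1/5)*6) = -60 + (5 + 6/5) = -60 + 31/5 = -269/5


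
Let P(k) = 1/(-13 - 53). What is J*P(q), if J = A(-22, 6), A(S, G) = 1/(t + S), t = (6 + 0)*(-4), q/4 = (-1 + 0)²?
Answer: 1/3036 ≈ 0.00032938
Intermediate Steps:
q = 4 (q = 4*(-1 + 0)² = 4*(-1)² = 4*1 = 4)
P(k) = -1/66 (P(k) = 1/(-66) = -1/66)
t = -24 (t = 6*(-4) = -24)
A(S, G) = 1/(-24 + S)
J = -1/46 (J = 1/(-24 - 22) = 1/(-46) = -1/46 ≈ -0.021739)
J*P(q) = -1/46*(-1/66) = 1/3036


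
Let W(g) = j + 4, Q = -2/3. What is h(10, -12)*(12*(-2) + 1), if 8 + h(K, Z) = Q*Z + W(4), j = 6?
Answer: -230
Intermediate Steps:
Q = -2/3 (Q = -2*1/3 = -2/3 ≈ -0.66667)
W(g) = 10 (W(g) = 6 + 4 = 10)
h(K, Z) = 2 - 2*Z/3 (h(K, Z) = -8 + (-2*Z/3 + 10) = -8 + (10 - 2*Z/3) = 2 - 2*Z/3)
h(10, -12)*(12*(-2) + 1) = (2 - 2/3*(-12))*(12*(-2) + 1) = (2 + 8)*(-24 + 1) = 10*(-23) = -230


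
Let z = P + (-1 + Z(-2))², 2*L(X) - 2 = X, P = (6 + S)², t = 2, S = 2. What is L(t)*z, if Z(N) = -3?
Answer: 160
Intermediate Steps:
P = 64 (P = (6 + 2)² = 8² = 64)
L(X) = 1 + X/2
z = 80 (z = 64 + (-1 - 3)² = 64 + (-4)² = 64 + 16 = 80)
L(t)*z = (1 + (½)*2)*80 = (1 + 1)*80 = 2*80 = 160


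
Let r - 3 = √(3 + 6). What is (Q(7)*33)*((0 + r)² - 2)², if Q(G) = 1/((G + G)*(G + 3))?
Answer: 9537/35 ≈ 272.49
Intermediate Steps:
r = 6 (r = 3 + √(3 + 6) = 3 + √9 = 3 + 3 = 6)
Q(G) = 1/(2*G*(3 + G)) (Q(G) = 1/((2*G)*(3 + G)) = 1/(2*G*(3 + G)))
(Q(7)*33)*((0 + r)² - 2)² = (((½)/(7*(3 + 7)))*33)*((0 + 6)² - 2)² = (((½)*(⅐)/10)*33)*(6² - 2)² = (((½)*(⅐)*(⅒))*33)*(36 - 2)² = ((1/140)*33)*34² = (33/140)*1156 = 9537/35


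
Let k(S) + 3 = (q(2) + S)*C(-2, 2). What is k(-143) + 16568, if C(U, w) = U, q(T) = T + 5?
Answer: 16837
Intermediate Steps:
q(T) = 5 + T
k(S) = -17 - 2*S (k(S) = -3 + ((5 + 2) + S)*(-2) = -3 + (7 + S)*(-2) = -3 + (-14 - 2*S) = -17 - 2*S)
k(-143) + 16568 = (-17 - 2*(-143)) + 16568 = (-17 + 286) + 16568 = 269 + 16568 = 16837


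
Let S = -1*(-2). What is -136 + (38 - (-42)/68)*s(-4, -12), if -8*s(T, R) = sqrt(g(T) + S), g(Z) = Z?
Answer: -136 - 1313*I*sqrt(2)/272 ≈ -136.0 - 6.8267*I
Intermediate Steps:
S = 2
s(T, R) = -sqrt(2 + T)/8 (s(T, R) = -sqrt(T + 2)/8 = -sqrt(2 + T)/8)
-136 + (38 - (-42)/68)*s(-4, -12) = -136 + (38 - (-42)/68)*(-sqrt(2 - 4)/8) = -136 + (38 - (-42)/68)*(-I*sqrt(2)/8) = -136 + (38 - 1*(-21/34))*(-I*sqrt(2)/8) = -136 + (38 + 21/34)*(-I*sqrt(2)/8) = -136 + 1313*(-I*sqrt(2)/8)/34 = -136 - 1313*I*sqrt(2)/272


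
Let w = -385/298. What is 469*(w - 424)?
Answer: -59439653/298 ≈ -1.9946e+5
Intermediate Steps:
w = -385/298 (w = -385*1/298 = -385/298 ≈ -1.2919)
469*(w - 424) = 469*(-385/298 - 424) = 469*(-126737/298) = -59439653/298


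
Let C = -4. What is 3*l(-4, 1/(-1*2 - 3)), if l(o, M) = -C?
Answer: 12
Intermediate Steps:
l(o, M) = 4 (l(o, M) = -1*(-4) = 4)
3*l(-4, 1/(-1*2 - 3)) = 3*4 = 12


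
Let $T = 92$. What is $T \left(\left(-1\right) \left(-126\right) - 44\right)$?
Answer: $7544$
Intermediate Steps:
$T \left(\left(-1\right) \left(-126\right) - 44\right) = 92 \left(\left(-1\right) \left(-126\right) - 44\right) = 92 \left(126 - 44\right) = 92 \cdot 82 = 7544$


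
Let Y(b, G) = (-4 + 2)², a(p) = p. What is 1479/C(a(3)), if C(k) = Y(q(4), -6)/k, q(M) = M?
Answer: 4437/4 ≈ 1109.3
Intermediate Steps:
Y(b, G) = 4 (Y(b, G) = (-2)² = 4)
C(k) = 4/k
1479/C(a(3)) = 1479/((4/3)) = 1479/((4*(⅓))) = 1479/(4/3) = 1479*(¾) = 4437/4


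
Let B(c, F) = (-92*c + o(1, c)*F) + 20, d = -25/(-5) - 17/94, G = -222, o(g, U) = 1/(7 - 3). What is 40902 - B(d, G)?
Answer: 3889801/94 ≈ 41381.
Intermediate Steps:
o(g, U) = ¼ (o(g, U) = 1/4 = ¼)
d = 453/94 (d = -25*(-⅕) - 17*1/94 = 5 - 17/94 = 453/94 ≈ 4.8191)
B(c, F) = 20 - 92*c + F/4 (B(c, F) = (-92*c + F/4) + 20 = 20 - 92*c + F/4)
40902 - B(d, G) = 40902 - (20 - 92*453/94 + (¼)*(-222)) = 40902 - (20 - 20838/47 - 111/2) = 40902 - 1*(-45013/94) = 40902 + 45013/94 = 3889801/94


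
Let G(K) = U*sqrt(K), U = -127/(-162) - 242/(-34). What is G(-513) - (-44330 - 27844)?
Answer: 72174 + 21761*I*sqrt(57)/918 ≈ 72174.0 + 178.97*I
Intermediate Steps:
U = 21761/2754 (U = -127*(-1/162) - 242*(-1/34) = 127/162 + 121/17 = 21761/2754 ≈ 7.9016)
G(K) = 21761*sqrt(K)/2754
G(-513) - (-44330 - 27844) = 21761*sqrt(-513)/2754 - (-44330 - 27844) = 21761*(3*I*sqrt(57))/2754 - 1*(-72174) = 21761*I*sqrt(57)/918 + 72174 = 72174 + 21761*I*sqrt(57)/918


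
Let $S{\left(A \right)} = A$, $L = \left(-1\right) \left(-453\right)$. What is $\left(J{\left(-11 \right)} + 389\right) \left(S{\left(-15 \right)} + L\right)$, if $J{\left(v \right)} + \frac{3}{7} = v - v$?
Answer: $\frac{1191360}{7} \approx 1.7019 \cdot 10^{5}$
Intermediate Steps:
$L = 453$
$J{\left(v \right)} = - \frac{3}{7}$ ($J{\left(v \right)} = - \frac{3}{7} + \left(v - v\right) = - \frac{3}{7} + 0 = - \frac{3}{7}$)
$\left(J{\left(-11 \right)} + 389\right) \left(S{\left(-15 \right)} + L\right) = \left(- \frac{3}{7} + 389\right) \left(-15 + 453\right) = \frac{2720}{7} \cdot 438 = \frac{1191360}{7}$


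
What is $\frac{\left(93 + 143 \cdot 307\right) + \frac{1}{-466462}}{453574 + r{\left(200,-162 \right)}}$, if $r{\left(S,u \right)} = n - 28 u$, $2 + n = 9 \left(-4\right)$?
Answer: $\frac{20521529227}{213673181264} \approx 0.096042$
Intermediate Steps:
$n = -38$ ($n = -2 + 9 \left(-4\right) = -2 - 36 = -38$)
$r{\left(S,u \right)} = -38 - 28 u$
$\frac{\left(93 + 143 \cdot 307\right) + \frac{1}{-466462}}{453574 + r{\left(200,-162 \right)}} = \frac{\left(93 + 143 \cdot 307\right) + \frac{1}{-466462}}{453574 - -4498} = \frac{\left(93 + 43901\right) - \frac{1}{466462}}{453574 + \left(-38 + 4536\right)} = \frac{43994 - \frac{1}{466462}}{453574 + 4498} = \frac{20521529227}{466462 \cdot 458072} = \frac{20521529227}{466462} \cdot \frac{1}{458072} = \frac{20521529227}{213673181264}$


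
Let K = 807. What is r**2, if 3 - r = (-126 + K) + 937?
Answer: 2608225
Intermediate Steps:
r = -1615 (r = 3 - ((-126 + 807) + 937) = 3 - (681 + 937) = 3 - 1*1618 = 3 - 1618 = -1615)
r**2 = (-1615)**2 = 2608225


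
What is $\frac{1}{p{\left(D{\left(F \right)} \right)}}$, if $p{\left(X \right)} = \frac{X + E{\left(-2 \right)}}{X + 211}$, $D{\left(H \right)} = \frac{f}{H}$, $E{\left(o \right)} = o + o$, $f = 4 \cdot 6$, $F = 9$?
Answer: $- \frac{641}{4} \approx -160.25$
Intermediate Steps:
$f = 24$
$E{\left(o \right)} = 2 o$
$D{\left(H \right)} = \frac{24}{H}$
$p{\left(X \right)} = \frac{-4 + X}{211 + X}$ ($p{\left(X \right)} = \frac{X + 2 \left(-2\right)}{X + 211} = \frac{X - 4}{211 + X} = \frac{-4 + X}{211 + X}$)
$\frac{1}{p{\left(D{\left(F \right)} \right)}} = \frac{1}{\frac{1}{211 + \frac{24}{9}} \left(-4 + \frac{24}{9}\right)} = \frac{1}{\frac{1}{211 + 24 \cdot \frac{1}{9}} \left(-4 + 24 \cdot \frac{1}{9}\right)} = \frac{1}{\frac{1}{211 + \frac{8}{3}} \left(-4 + \frac{8}{3}\right)} = \frac{1}{\frac{1}{\frac{641}{3}} \left(- \frac{4}{3}\right)} = \frac{1}{\frac{3}{641} \left(- \frac{4}{3}\right)} = \frac{1}{- \frac{4}{641}} = - \frac{641}{4}$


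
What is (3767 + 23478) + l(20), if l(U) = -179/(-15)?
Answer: 408854/15 ≈ 27257.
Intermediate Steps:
l(U) = 179/15 (l(U) = -179*(-1/15) = 179/15)
(3767 + 23478) + l(20) = (3767 + 23478) + 179/15 = 27245 + 179/15 = 408854/15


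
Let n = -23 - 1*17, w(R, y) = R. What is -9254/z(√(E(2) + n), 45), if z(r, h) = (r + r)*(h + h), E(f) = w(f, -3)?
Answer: 4627*I*√38/3420 ≈ 8.34*I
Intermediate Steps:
n = -40 (n = -23 - 17 = -40)
E(f) = f
z(r, h) = 4*h*r (z(r, h) = (2*r)*(2*h) = 4*h*r)
-9254/z(√(E(2) + n), 45) = -9254*1/(180*√(2 - 40)) = -9254*(-I*√38/6840) = -(-4627)*I*√38/3420 = 4627*I*√38/3420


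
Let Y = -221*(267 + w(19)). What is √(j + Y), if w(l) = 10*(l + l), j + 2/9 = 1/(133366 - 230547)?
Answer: I*√12153530805404114/291543 ≈ 378.14*I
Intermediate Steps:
j = -194371/874629 (j = -2/9 + 1/(133366 - 230547) = -2/9 + 1/(-97181) = -2/9 - 1/97181 = -194371/874629 ≈ -0.22223)
w(l) = 20*l (w(l) = 10*(2*l) = 20*l)
Y = -142987 (Y = -221*(267 + 20*19) = -221*(267 + 380) = -221*647 = -142987)
√(j + Y) = √(-194371/874629 - 142987) = √(-125060771194/874629) = I*√12153530805404114/291543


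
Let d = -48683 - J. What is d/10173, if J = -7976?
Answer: -13569/3391 ≈ -4.0015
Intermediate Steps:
d = -40707 (d = -48683 - 1*(-7976) = -48683 + 7976 = -40707)
d/10173 = -40707/10173 = -40707*1/10173 = -13569/3391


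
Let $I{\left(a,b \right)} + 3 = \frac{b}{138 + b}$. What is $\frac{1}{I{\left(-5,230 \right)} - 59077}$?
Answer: $- \frac{8}{472635} \approx -1.6926 \cdot 10^{-5}$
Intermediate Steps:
$I{\left(a,b \right)} = -3 + \frac{b}{138 + b}$
$\frac{1}{I{\left(-5,230 \right)} - 59077} = \frac{1}{\frac{2 \left(-207 - 230\right)}{138 + 230} - 59077} = \frac{1}{\frac{2 \left(-207 - 230\right)}{368} - 59077} = \frac{1}{2 \cdot \frac{1}{368} \left(-437\right) - 59077} = \frac{1}{- \frac{19}{8} - 59077} = \frac{1}{- \frac{472635}{8}} = - \frac{8}{472635}$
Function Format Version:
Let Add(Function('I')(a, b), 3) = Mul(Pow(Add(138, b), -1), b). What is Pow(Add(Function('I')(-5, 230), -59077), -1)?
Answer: Rational(-8, 472635) ≈ -1.6926e-5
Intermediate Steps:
Function('I')(a, b) = Add(-3, Mul(b, Pow(Add(138, b), -1))) (Function('I')(a, b) = Add(-3, Mul(Pow(Add(138, b), -1), b)) = Add(-3, Mul(b, Pow(Add(138, b), -1))))
Pow(Add(Function('I')(-5, 230), -59077), -1) = Pow(Add(Mul(2, Pow(Add(138, 230), -1), Add(-207, Mul(-1, 230))), -59077), -1) = Pow(Add(Mul(2, Pow(368, -1), Add(-207, -230)), -59077), -1) = Pow(Add(Mul(2, Rational(1, 368), -437), -59077), -1) = Pow(Add(Rational(-19, 8), -59077), -1) = Pow(Rational(-472635, 8), -1) = Rational(-8, 472635)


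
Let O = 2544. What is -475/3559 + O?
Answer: 9053621/3559 ≈ 2543.9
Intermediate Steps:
-475/3559 + O = -475/3559 + 2544 = 9053621/3559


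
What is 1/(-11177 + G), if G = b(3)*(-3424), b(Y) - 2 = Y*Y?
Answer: -1/48841 ≈ -2.0475e-5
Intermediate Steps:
b(Y) = 2 + Y² (b(Y) = 2 + Y*Y = 2 + Y²)
G = -37664 (G = (2 + 3²)*(-3424) = (2 + 9)*(-3424) = 11*(-3424) = -37664)
1/(-11177 + G) = 1/(-11177 - 37664) = 1/(-48841) = -1/48841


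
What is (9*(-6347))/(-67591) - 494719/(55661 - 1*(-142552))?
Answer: -22116030730/13397414883 ≈ -1.6508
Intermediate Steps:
(9*(-6347))/(-67591) - 494719/(55661 - 1*(-142552)) = -57123*(-1/67591) - 494719/(55661 + 142552) = 57123/67591 - 494719/198213 = -22116030730/13397414883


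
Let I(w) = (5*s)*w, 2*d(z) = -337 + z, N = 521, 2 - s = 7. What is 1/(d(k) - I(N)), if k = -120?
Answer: 2/25593 ≈ 7.8146e-5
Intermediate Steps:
s = -5 (s = 2 - 1*7 = 2 - 7 = -5)
d(z) = -337/2 + z/2 (d(z) = (-337 + z)/2 = -337/2 + z/2)
I(w) = -25*w (I(w) = (5*(-5))*w = -25*w)
1/(d(k) - I(N)) = 1/((-337/2 + (½)*(-120)) - (-25)*521) = 1/((-337/2 - 60) - 1*(-13025)) = 1/(-457/2 + 13025) = 1/(25593/2) = 2/25593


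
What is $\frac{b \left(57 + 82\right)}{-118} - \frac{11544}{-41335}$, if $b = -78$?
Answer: $\frac{224758131}{2438765} \approx 92.161$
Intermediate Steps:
$\frac{b \left(57 + 82\right)}{-118} - \frac{11544}{-41335} = \frac{\left(-78\right) \left(57 + 82\right)}{-118} - \frac{11544}{-41335} = \left(-78\right) 139 \left(- \frac{1}{118}\right) - - \frac{11544}{41335} = \left(-10842\right) \left(- \frac{1}{118}\right) + \frac{11544}{41335} = \frac{5421}{59} + \frac{11544}{41335} = \frac{224758131}{2438765}$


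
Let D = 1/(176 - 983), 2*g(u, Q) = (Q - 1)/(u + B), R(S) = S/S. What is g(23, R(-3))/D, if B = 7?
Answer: 0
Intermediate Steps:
R(S) = 1
g(u, Q) = (-1 + Q)/(2*(7 + u)) (g(u, Q) = ((Q - 1)/(u + 7))/2 = ((-1 + Q)/(7 + u))/2 = (-1 + Q)/(2*(7 + u)))
D = -1/807 (D = 1/(-807) = -1/807 ≈ -0.0012392)
g(23, R(-3))/D = ((-1 + 1)/(2*(7 + 23)))/(-1/807) = ((½)*0/30)*(-807) = ((½)*(1/30)*0)*(-807) = 0*(-807) = 0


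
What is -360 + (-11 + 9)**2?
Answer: -356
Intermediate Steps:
-360 + (-11 + 9)**2 = -360 + (-2)**2 = -360 + 4 = -356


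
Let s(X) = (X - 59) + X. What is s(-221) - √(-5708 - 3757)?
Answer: -501 - I*√9465 ≈ -501.0 - 97.288*I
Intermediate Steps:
s(X) = -59 + 2*X (s(X) = (-59 + X) + X = -59 + 2*X)
s(-221) - √(-5708 - 3757) = (-59 + 2*(-221)) - √(-5708 - 3757) = (-59 - 442) - √(-9465) = -501 - I*√9465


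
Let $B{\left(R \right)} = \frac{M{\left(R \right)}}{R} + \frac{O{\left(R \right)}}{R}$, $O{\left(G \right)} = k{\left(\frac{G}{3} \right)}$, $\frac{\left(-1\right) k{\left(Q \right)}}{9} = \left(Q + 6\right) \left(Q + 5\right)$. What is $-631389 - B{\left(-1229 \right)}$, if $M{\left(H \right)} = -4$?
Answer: $- \frac{777447239}{1229} \approx -6.3259 \cdot 10^{5}$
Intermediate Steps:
$k{\left(Q \right)} = - 9 \left(5 + Q\right) \left(6 + Q\right)$ ($k{\left(Q \right)} = - 9 \left(Q + 6\right) \left(Q + 5\right) = - 9 \left(6 + Q\right) \left(5 + Q\right) = - 9 \left(5 + Q\right) \left(6 + Q\right)$)
$O{\left(G \right)} = -270 - G^{2} - 33 G$ ($O{\left(G \right)} = -270 - 99 \frac{G}{3} - 9 \left(\frac{G}{3}\right)^{2} = -270 - 33 G - 9 \frac{G^{2}}{9} = -270 - 33 G - G^{2} = -270 - G^{2} - 33 G$)
$B{\left(R \right)} = - \frac{4}{R} + \frac{-270 - R^{2} - 33 R}{R}$
$-631389 - B{\left(-1229 \right)} = -631389 - \left(-33 - -1229 - \frac{274}{-1229}\right) = -631389 - \left(-33 + 1229 - - \frac{274}{1229}\right) = -631389 - \left(-33 + 1229 + \frac{274}{1229}\right) = -631389 - \frac{1470158}{1229} = - \frac{777447239}{1229}$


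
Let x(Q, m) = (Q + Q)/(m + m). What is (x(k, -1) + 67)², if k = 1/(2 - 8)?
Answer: 162409/36 ≈ 4511.4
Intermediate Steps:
k = -⅙ (k = 1/(-6) = -⅙ ≈ -0.16667)
x(Q, m) = Q/m (x(Q, m) = (2*Q)/((2*m)) = (2*Q)*(1/(2*m)) = Q/m)
(x(k, -1) + 67)² = (-⅙/(-1) + 67)² = (-⅙*(-1) + 67)² = (⅙ + 67)² = (403/6)² = 162409/36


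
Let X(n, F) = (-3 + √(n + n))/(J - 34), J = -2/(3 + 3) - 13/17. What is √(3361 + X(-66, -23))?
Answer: √(10769253970 - 182580*I*√33)/1790 ≈ 57.975 - 0.0028232*I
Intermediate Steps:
J = -56/51 (J = -2/(6*1) - 13*1/17 = -2/6 - 13/17 = -2*⅙ - 13/17 = -⅓ - 13/17 = -56/51 ≈ -1.0980)
X(n, F) = 153/1790 - 51*√2*√n/1790 (X(n, F) = (-3 + √(n + n))/(-56/51 - 34) = (-3 + √(2*n))/(-1790/51) = (-3 + √2*√n)*(-51/1790) = 153/1790 - 51*√2*√n/1790)
√(3361 + X(-66, -23)) = √(3361 + (153/1790 - 51*√2*√(-66)/1790)) = √(3361 + (153/1790 - 51*√2*I*√66/1790)) = √(3361 + (153/1790 - 51*I*√33/895)) = √(6016343/1790 - 51*I*√33/895)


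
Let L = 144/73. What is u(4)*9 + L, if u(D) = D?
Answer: 2772/73 ≈ 37.973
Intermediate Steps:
L = 144/73 (L = 144*(1/73) = 144/73 ≈ 1.9726)
u(4)*9 + L = 4*9 + 144/73 = 36 + 144/73 = 2772/73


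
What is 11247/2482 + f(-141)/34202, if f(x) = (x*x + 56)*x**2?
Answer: 246042199362/21222341 ≈ 11594.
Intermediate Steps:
f(x) = x**2*(56 + x**2) (f(x) = (x**2 + 56)*x**2 = (56 + x**2)*x**2 = x**2*(56 + x**2))
11247/2482 + f(-141)/34202 = 11247/2482 + ((-141)**2*(56 + (-141)**2))/34202 = 11247*(1/2482) + (19881*(56 + 19881))*(1/34202) = 11247/2482 + (19881*19937)*(1/34202) = 11247/2482 + 396367497*(1/34202) = 11247/2482 + 396367497/34202 = 246042199362/21222341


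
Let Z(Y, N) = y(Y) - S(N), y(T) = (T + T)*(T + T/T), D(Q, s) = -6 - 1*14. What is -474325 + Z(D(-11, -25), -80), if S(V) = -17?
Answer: -473548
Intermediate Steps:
D(Q, s) = -20 (D(Q, s) = -6 - 14 = -20)
y(T) = 2*T*(1 + T) (y(T) = (2*T)*(T + 1) = (2*T)*(1 + T) = 2*T*(1 + T))
Z(Y, N) = 17 + 2*Y*(1 + Y) (Z(Y, N) = 2*Y*(1 + Y) - 1*(-17) = 2*Y*(1 + Y) + 17 = 17 + 2*Y*(1 + Y))
-474325 + Z(D(-11, -25), -80) = -474325 + (17 + 2*(-20)*(1 - 20)) = -474325 + (17 + 2*(-20)*(-19)) = -474325 + (17 + 760) = -474325 + 777 = -473548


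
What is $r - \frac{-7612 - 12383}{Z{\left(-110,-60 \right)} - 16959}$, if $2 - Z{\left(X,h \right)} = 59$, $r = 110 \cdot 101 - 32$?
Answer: $\frac{62827751}{5672} \approx 11077.0$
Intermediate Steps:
$r = 11078$ ($r = 11110 - 32 = 11078$)
$Z{\left(X,h \right)} = -57$ ($Z{\left(X,h \right)} = 2 - 59 = -57$)
$r - \frac{-7612 - 12383}{Z{\left(-110,-60 \right)} - 16959} = 11078 - \frac{-7612 - 12383}{-57 - 16959} = 11078 - - \frac{19995}{-17016} = 11078 - \left(-19995\right) \left(- \frac{1}{17016}\right) = 11078 - \frac{6665}{5672} = \frac{62827751}{5672}$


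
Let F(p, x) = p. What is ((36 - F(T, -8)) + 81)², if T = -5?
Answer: 14884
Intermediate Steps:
((36 - F(T, -8)) + 81)² = ((36 - 1*(-5)) + 81)² = ((36 + 5) + 81)² = (41 + 81)² = 122² = 14884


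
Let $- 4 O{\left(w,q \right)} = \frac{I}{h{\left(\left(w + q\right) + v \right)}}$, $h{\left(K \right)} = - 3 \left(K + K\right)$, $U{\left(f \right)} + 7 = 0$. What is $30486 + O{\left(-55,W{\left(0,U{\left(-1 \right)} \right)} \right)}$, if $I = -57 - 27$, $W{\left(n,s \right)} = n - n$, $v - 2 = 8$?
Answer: $\frac{2743747}{90} \approx 30486.0$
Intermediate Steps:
$v = 10$ ($v = 2 + 8 = 10$)
$U{\left(f \right)} = -7$ ($U{\left(f \right)} = -7 + 0 = -7$)
$h{\left(K \right)} = - 6 K$ ($h{\left(K \right)} = - 3 \cdot 2 K = - 6 K$)
$W{\left(n,s \right)} = 0$
$I = -84$
$O{\left(w,q \right)} = \frac{21}{-60 - 6 q - 6 w}$ ($O{\left(w,q \right)} = - \frac{\left(-84\right) \frac{1}{\left(-6\right) \left(\left(w + q\right) + 10\right)}}{4} = - \frac{\left(-84\right) \frac{1}{\left(-6\right) \left(\left(q + w\right) + 10\right)}}{4} = - \frac{\left(-84\right) \frac{1}{\left(-6\right) \left(10 + q + w\right)}}{4} = - \frac{\left(-84\right) \frac{1}{-60 - 6 q - 6 w}}{4} = \frac{21}{-60 - 6 q - 6 w}$)
$30486 + O{\left(-55,W{\left(0,U{\left(-1 \right)} \right)} \right)} = 30486 + \frac{7}{2 \left(-10 - 0 - -55\right)} = 30486 + \frac{7}{2 \left(-10 + 0 + 55\right)} = 30486 + \frac{7}{2 \cdot 45} = 30486 + \frac{7}{2} \cdot \frac{1}{45} = 30486 + \frac{7}{90} = \frac{2743747}{90}$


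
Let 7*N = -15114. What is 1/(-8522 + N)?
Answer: -7/74768 ≈ -9.3623e-5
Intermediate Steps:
N = -15114/7 (N = (⅐)*(-15114) = -15114/7 ≈ -2159.1)
1/(-8522 + N) = 1/(-8522 - 15114/7) = 1/(-74768/7) = -7/74768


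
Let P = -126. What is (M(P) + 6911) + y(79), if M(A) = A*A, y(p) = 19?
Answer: 22806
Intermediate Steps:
M(A) = A²
(M(P) + 6911) + y(79) = ((-126)² + 6911) + 19 = (15876 + 6911) + 19 = 22787 + 19 = 22806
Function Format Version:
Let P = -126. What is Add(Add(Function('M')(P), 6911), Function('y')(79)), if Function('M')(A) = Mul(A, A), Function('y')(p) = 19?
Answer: 22806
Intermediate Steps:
Function('M')(A) = Pow(A, 2)
Add(Add(Function('M')(P), 6911), Function('y')(79)) = Add(Add(Pow(-126, 2), 6911), 19) = Add(Add(15876, 6911), 19) = Add(22787, 19) = 22806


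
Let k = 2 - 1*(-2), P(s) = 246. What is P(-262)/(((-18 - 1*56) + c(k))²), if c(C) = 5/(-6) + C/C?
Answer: 8856/196249 ≈ 0.045126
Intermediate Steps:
k = 4 (k = 2 + 2 = 4)
c(C) = ⅙ (c(C) = 5*(-⅙) + 1 = -⅚ + 1 = ⅙)
P(-262)/(((-18 - 1*56) + c(k))²) = 246/(((-18 - 1*56) + ⅙)²) = 246/(((-18 - 56) + ⅙)²) = 246/((-74 + ⅙)²) = 246/((-443/6)²) = 246/(196249/36) = 246*(36/196249) = 8856/196249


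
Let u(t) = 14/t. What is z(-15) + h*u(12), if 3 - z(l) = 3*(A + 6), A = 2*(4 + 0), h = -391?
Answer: -2971/6 ≈ -495.17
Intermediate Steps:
A = 8 (A = 2*4 = 8)
z(l) = -39 (z(l) = 3 - 3*(8 + 6) = 3 - 3*14 = 3 - 1*42 = 3 - 42 = -39)
z(-15) + h*u(12) = -39 - 5474/12 = -39 - 391*7/6 = -39 - 2737/6 = -2971/6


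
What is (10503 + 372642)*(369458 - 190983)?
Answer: 68381803875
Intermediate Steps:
(10503 + 372642)*(369458 - 190983) = 383145*178475 = 68381803875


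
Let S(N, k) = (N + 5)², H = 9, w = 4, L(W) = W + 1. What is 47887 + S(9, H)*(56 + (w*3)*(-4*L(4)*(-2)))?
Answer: 152943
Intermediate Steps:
L(W) = 1 + W
S(N, k) = (5 + N)²
47887 + S(9, H)*(56 + (w*3)*(-4*L(4)*(-2))) = 47887 + (5 + 9)²*(56 + (4*3)*(-4*(1 + 4)*(-2))) = 47887 + 14²*(56 + 12*(-4*5*(-2))) = 47887 + 196*(56 + 12*(-20*(-2))) = 47887 + 196*(56 + 12*40) = 47887 + 196*(56 + 480) = 47887 + 196*536 = 47887 + 105056 = 152943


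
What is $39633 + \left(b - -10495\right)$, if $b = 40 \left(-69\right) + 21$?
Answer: $47389$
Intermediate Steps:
$b = -2739$ ($b = -2760 + 21 = -2739$)
$39633 + \left(b - -10495\right) = 39633 - -7756 = 39633 + \left(-2739 + 10495\right) = 39633 + 7756 = 47389$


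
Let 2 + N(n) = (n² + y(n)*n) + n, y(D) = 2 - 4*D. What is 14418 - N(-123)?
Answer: 60176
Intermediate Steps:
N(n) = -2 + n + n² + n*(2 - 4*n) (N(n) = -2 + ((n² + (2 - 4*n)*n) + n) = -2 + ((n² + n*(2 - 4*n)) + n) = -2 + (n + n² + n*(2 - 4*n)) = -2 + n + n² + n*(2 - 4*n))
14418 - N(-123) = 14418 - (-2 - 3*(-123)² + 3*(-123)) = 14418 - (-2 - 3*15129 - 369) = 14418 - (-2 - 45387 - 369) = 14418 - 1*(-45758) = 14418 + 45758 = 60176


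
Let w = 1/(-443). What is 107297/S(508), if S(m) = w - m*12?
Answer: -47532571/2700529 ≈ -17.601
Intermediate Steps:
w = -1/443 ≈ -0.0022573
S(m) = -1/443 - 12*m (S(m) = -1/443 - m*12 = -1/443 - 12*m)
107297/S(508) = 107297/(-1/443 - 12*508) = 107297/(-1/443 - 6096) = 107297/(-2700529/443) = 107297*(-443/2700529) = -47532571/2700529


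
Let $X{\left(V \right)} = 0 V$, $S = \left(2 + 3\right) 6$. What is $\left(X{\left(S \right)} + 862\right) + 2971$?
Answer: $3833$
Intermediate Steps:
$S = 30$ ($S = 5 \cdot 6 = 30$)
$X{\left(V \right)} = 0$
$\left(X{\left(S \right)} + 862\right) + 2971 = \left(0 + 862\right) + 2971 = 862 + 2971 = 3833$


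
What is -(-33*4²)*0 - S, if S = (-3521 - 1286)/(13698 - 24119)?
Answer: -4807/10421 ≈ -0.46128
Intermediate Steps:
S = 4807/10421 (S = -4807/(-10421) = -4807*(-1/10421) = 4807/10421 ≈ 0.46128)
-(-33*4²)*0 - S = -(-33*4²)*0 - 1*4807/10421 = -(-33*16)*0 - 4807/10421 = -(-528)*0 - 4807/10421 = -1*0 - 4807/10421 = 0 - 4807/10421 = -4807/10421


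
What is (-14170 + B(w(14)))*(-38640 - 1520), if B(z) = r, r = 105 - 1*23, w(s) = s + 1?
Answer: 565774080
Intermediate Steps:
w(s) = 1 + s
r = 82 (r = 105 - 23 = 82)
B(z) = 82
(-14170 + B(w(14)))*(-38640 - 1520) = (-14170 + 82)*(-38640 - 1520) = -14088*(-40160) = 565774080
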